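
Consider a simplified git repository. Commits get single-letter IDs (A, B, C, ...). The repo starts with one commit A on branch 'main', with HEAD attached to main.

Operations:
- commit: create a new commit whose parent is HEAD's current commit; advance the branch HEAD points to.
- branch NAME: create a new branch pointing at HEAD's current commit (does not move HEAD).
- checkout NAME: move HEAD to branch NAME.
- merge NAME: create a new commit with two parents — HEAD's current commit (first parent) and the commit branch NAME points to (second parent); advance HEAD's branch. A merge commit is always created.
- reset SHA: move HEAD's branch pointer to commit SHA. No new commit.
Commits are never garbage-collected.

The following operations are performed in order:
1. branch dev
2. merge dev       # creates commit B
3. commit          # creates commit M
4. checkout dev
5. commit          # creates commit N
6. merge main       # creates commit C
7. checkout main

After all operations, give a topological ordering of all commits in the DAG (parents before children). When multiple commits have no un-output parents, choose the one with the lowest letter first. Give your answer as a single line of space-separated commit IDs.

After op 1 (branch): HEAD=main@A [dev=A main=A]
After op 2 (merge): HEAD=main@B [dev=A main=B]
After op 3 (commit): HEAD=main@M [dev=A main=M]
After op 4 (checkout): HEAD=dev@A [dev=A main=M]
After op 5 (commit): HEAD=dev@N [dev=N main=M]
After op 6 (merge): HEAD=dev@C [dev=C main=M]
After op 7 (checkout): HEAD=main@M [dev=C main=M]
commit A: parents=[]
commit B: parents=['A', 'A']
commit C: parents=['N', 'M']
commit M: parents=['B']
commit N: parents=['A']

Answer: A B M N C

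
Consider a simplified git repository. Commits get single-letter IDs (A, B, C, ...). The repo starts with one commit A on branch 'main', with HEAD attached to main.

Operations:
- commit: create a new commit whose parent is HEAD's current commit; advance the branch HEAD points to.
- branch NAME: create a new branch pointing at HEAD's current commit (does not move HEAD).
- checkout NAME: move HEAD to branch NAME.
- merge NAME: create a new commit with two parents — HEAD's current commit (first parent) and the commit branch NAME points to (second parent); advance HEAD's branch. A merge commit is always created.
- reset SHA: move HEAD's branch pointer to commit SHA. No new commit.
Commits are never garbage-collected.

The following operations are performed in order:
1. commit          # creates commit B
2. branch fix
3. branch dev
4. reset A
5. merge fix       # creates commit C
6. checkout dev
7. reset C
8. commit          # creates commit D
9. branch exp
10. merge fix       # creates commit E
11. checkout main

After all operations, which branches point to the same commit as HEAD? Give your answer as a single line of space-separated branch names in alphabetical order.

Answer: main

Derivation:
After op 1 (commit): HEAD=main@B [main=B]
After op 2 (branch): HEAD=main@B [fix=B main=B]
After op 3 (branch): HEAD=main@B [dev=B fix=B main=B]
After op 4 (reset): HEAD=main@A [dev=B fix=B main=A]
After op 5 (merge): HEAD=main@C [dev=B fix=B main=C]
After op 6 (checkout): HEAD=dev@B [dev=B fix=B main=C]
After op 7 (reset): HEAD=dev@C [dev=C fix=B main=C]
After op 8 (commit): HEAD=dev@D [dev=D fix=B main=C]
After op 9 (branch): HEAD=dev@D [dev=D exp=D fix=B main=C]
After op 10 (merge): HEAD=dev@E [dev=E exp=D fix=B main=C]
After op 11 (checkout): HEAD=main@C [dev=E exp=D fix=B main=C]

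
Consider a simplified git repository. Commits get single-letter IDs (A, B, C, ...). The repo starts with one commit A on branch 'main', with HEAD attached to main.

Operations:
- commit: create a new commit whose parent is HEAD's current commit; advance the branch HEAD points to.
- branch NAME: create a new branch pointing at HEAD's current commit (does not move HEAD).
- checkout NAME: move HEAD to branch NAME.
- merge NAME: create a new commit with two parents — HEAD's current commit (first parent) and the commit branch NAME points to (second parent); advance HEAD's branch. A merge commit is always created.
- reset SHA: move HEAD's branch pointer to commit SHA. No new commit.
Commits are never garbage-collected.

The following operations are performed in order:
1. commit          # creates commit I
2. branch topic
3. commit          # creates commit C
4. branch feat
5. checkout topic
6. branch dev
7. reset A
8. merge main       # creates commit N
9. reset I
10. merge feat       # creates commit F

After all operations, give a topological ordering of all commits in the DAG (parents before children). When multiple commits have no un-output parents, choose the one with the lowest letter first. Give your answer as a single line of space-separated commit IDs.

Answer: A I C F N

Derivation:
After op 1 (commit): HEAD=main@I [main=I]
After op 2 (branch): HEAD=main@I [main=I topic=I]
After op 3 (commit): HEAD=main@C [main=C topic=I]
After op 4 (branch): HEAD=main@C [feat=C main=C topic=I]
After op 5 (checkout): HEAD=topic@I [feat=C main=C topic=I]
After op 6 (branch): HEAD=topic@I [dev=I feat=C main=C topic=I]
After op 7 (reset): HEAD=topic@A [dev=I feat=C main=C topic=A]
After op 8 (merge): HEAD=topic@N [dev=I feat=C main=C topic=N]
After op 9 (reset): HEAD=topic@I [dev=I feat=C main=C topic=I]
After op 10 (merge): HEAD=topic@F [dev=I feat=C main=C topic=F]
commit A: parents=[]
commit C: parents=['I']
commit F: parents=['I', 'C']
commit I: parents=['A']
commit N: parents=['A', 'C']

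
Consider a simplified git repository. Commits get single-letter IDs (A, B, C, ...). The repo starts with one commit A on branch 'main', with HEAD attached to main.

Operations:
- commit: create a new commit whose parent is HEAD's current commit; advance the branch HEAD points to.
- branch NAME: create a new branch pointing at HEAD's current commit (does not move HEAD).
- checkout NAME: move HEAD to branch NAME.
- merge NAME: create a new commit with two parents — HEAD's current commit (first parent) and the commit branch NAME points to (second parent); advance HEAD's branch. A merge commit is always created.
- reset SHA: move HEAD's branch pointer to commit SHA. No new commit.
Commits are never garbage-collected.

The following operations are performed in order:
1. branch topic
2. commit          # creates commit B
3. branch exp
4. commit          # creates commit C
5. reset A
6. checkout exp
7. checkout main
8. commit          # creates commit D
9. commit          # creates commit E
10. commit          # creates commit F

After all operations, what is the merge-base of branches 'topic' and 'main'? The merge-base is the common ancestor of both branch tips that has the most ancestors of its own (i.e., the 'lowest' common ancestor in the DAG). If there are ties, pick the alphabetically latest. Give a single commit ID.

Answer: A

Derivation:
After op 1 (branch): HEAD=main@A [main=A topic=A]
After op 2 (commit): HEAD=main@B [main=B topic=A]
After op 3 (branch): HEAD=main@B [exp=B main=B topic=A]
After op 4 (commit): HEAD=main@C [exp=B main=C topic=A]
After op 5 (reset): HEAD=main@A [exp=B main=A topic=A]
After op 6 (checkout): HEAD=exp@B [exp=B main=A topic=A]
After op 7 (checkout): HEAD=main@A [exp=B main=A topic=A]
After op 8 (commit): HEAD=main@D [exp=B main=D topic=A]
After op 9 (commit): HEAD=main@E [exp=B main=E topic=A]
After op 10 (commit): HEAD=main@F [exp=B main=F topic=A]
ancestors(topic=A): ['A']
ancestors(main=F): ['A', 'D', 'E', 'F']
common: ['A']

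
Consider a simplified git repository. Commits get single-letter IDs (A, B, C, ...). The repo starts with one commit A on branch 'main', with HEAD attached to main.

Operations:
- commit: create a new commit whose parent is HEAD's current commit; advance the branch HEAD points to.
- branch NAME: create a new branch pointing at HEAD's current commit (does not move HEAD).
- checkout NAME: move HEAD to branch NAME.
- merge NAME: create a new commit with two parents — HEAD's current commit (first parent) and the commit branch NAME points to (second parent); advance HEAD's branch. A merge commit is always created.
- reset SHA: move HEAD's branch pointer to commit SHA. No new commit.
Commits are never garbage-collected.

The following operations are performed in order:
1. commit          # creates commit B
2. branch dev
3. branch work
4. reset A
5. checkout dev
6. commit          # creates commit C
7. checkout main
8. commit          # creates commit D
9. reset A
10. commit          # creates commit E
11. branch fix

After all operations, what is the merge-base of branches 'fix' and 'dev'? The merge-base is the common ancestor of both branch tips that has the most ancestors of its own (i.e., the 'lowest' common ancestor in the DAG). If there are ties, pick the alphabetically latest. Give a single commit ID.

Answer: A

Derivation:
After op 1 (commit): HEAD=main@B [main=B]
After op 2 (branch): HEAD=main@B [dev=B main=B]
After op 3 (branch): HEAD=main@B [dev=B main=B work=B]
After op 4 (reset): HEAD=main@A [dev=B main=A work=B]
After op 5 (checkout): HEAD=dev@B [dev=B main=A work=B]
After op 6 (commit): HEAD=dev@C [dev=C main=A work=B]
After op 7 (checkout): HEAD=main@A [dev=C main=A work=B]
After op 8 (commit): HEAD=main@D [dev=C main=D work=B]
After op 9 (reset): HEAD=main@A [dev=C main=A work=B]
After op 10 (commit): HEAD=main@E [dev=C main=E work=B]
After op 11 (branch): HEAD=main@E [dev=C fix=E main=E work=B]
ancestors(fix=E): ['A', 'E']
ancestors(dev=C): ['A', 'B', 'C']
common: ['A']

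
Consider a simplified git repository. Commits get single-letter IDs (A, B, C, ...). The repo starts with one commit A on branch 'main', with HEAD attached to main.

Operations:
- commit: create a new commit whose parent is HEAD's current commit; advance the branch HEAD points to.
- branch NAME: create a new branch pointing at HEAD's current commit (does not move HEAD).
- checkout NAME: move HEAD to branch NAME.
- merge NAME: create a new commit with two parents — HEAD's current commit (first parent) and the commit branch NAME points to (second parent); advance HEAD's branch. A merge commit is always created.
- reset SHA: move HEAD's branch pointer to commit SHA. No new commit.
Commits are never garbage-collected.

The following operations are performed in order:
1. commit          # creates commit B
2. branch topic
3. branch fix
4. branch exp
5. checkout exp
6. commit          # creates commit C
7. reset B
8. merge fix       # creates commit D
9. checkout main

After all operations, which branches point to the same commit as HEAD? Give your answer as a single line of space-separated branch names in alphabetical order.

Answer: fix main topic

Derivation:
After op 1 (commit): HEAD=main@B [main=B]
After op 2 (branch): HEAD=main@B [main=B topic=B]
After op 3 (branch): HEAD=main@B [fix=B main=B topic=B]
After op 4 (branch): HEAD=main@B [exp=B fix=B main=B topic=B]
After op 5 (checkout): HEAD=exp@B [exp=B fix=B main=B topic=B]
After op 6 (commit): HEAD=exp@C [exp=C fix=B main=B topic=B]
After op 7 (reset): HEAD=exp@B [exp=B fix=B main=B topic=B]
After op 8 (merge): HEAD=exp@D [exp=D fix=B main=B topic=B]
After op 9 (checkout): HEAD=main@B [exp=D fix=B main=B topic=B]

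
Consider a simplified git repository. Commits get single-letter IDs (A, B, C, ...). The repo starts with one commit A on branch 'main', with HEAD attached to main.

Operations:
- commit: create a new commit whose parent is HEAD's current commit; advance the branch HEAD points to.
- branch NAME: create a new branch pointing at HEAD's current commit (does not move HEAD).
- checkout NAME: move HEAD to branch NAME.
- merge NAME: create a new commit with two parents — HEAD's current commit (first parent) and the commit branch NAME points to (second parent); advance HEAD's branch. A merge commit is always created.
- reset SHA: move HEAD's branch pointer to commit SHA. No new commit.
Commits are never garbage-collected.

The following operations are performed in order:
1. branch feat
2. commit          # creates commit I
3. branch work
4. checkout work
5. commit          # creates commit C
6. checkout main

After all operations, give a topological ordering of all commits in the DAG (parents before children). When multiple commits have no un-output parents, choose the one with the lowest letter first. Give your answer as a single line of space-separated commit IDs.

Answer: A I C

Derivation:
After op 1 (branch): HEAD=main@A [feat=A main=A]
After op 2 (commit): HEAD=main@I [feat=A main=I]
After op 3 (branch): HEAD=main@I [feat=A main=I work=I]
After op 4 (checkout): HEAD=work@I [feat=A main=I work=I]
After op 5 (commit): HEAD=work@C [feat=A main=I work=C]
After op 6 (checkout): HEAD=main@I [feat=A main=I work=C]
commit A: parents=[]
commit C: parents=['I']
commit I: parents=['A']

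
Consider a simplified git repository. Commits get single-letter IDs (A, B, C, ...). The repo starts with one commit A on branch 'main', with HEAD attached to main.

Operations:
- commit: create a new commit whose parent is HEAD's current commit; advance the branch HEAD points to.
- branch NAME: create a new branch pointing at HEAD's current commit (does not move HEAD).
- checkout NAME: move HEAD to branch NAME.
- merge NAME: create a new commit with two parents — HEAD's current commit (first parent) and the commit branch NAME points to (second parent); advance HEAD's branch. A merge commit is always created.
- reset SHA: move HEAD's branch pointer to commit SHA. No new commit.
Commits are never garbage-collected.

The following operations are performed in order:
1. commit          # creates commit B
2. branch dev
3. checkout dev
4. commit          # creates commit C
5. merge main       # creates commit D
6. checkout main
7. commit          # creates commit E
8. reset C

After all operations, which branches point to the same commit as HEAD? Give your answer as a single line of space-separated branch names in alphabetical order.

After op 1 (commit): HEAD=main@B [main=B]
After op 2 (branch): HEAD=main@B [dev=B main=B]
After op 3 (checkout): HEAD=dev@B [dev=B main=B]
After op 4 (commit): HEAD=dev@C [dev=C main=B]
After op 5 (merge): HEAD=dev@D [dev=D main=B]
After op 6 (checkout): HEAD=main@B [dev=D main=B]
After op 7 (commit): HEAD=main@E [dev=D main=E]
After op 8 (reset): HEAD=main@C [dev=D main=C]

Answer: main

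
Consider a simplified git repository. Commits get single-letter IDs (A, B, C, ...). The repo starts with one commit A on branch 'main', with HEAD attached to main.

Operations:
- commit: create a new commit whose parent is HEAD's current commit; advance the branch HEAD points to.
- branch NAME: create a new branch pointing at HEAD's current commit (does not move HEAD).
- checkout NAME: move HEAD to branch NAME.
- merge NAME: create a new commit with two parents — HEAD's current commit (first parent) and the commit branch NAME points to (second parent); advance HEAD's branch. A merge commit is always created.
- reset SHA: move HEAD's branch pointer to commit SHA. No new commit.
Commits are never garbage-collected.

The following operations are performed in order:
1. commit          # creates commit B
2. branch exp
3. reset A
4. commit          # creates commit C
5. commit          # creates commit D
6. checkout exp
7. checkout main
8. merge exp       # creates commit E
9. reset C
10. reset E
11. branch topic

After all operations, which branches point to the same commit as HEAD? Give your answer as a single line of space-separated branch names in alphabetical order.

Answer: main topic

Derivation:
After op 1 (commit): HEAD=main@B [main=B]
After op 2 (branch): HEAD=main@B [exp=B main=B]
After op 3 (reset): HEAD=main@A [exp=B main=A]
After op 4 (commit): HEAD=main@C [exp=B main=C]
After op 5 (commit): HEAD=main@D [exp=B main=D]
After op 6 (checkout): HEAD=exp@B [exp=B main=D]
After op 7 (checkout): HEAD=main@D [exp=B main=D]
After op 8 (merge): HEAD=main@E [exp=B main=E]
After op 9 (reset): HEAD=main@C [exp=B main=C]
After op 10 (reset): HEAD=main@E [exp=B main=E]
After op 11 (branch): HEAD=main@E [exp=B main=E topic=E]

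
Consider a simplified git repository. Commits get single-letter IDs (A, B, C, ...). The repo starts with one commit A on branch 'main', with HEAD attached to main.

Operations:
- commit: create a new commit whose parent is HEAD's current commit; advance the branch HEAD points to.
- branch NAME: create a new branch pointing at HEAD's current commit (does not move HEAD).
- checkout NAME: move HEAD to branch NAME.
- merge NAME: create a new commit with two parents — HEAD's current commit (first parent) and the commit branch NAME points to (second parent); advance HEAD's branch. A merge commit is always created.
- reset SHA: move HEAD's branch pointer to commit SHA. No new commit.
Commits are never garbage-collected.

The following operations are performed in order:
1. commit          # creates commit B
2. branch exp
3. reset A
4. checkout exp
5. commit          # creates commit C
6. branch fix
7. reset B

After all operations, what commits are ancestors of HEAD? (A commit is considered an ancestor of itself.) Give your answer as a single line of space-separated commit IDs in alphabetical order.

After op 1 (commit): HEAD=main@B [main=B]
After op 2 (branch): HEAD=main@B [exp=B main=B]
After op 3 (reset): HEAD=main@A [exp=B main=A]
After op 4 (checkout): HEAD=exp@B [exp=B main=A]
After op 5 (commit): HEAD=exp@C [exp=C main=A]
After op 6 (branch): HEAD=exp@C [exp=C fix=C main=A]
After op 7 (reset): HEAD=exp@B [exp=B fix=C main=A]

Answer: A B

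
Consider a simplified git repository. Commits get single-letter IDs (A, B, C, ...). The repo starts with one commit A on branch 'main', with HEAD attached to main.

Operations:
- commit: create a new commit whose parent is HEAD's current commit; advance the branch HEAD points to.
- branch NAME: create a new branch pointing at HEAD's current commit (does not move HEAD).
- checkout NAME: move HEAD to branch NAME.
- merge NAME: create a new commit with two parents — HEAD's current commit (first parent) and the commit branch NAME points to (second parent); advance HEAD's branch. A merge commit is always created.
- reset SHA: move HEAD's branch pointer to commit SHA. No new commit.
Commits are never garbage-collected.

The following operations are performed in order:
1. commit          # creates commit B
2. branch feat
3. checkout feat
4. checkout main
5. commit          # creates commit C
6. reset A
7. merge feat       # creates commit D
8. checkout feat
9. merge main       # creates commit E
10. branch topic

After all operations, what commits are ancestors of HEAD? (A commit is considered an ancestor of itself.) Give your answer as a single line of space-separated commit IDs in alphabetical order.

After op 1 (commit): HEAD=main@B [main=B]
After op 2 (branch): HEAD=main@B [feat=B main=B]
After op 3 (checkout): HEAD=feat@B [feat=B main=B]
After op 4 (checkout): HEAD=main@B [feat=B main=B]
After op 5 (commit): HEAD=main@C [feat=B main=C]
After op 6 (reset): HEAD=main@A [feat=B main=A]
After op 7 (merge): HEAD=main@D [feat=B main=D]
After op 8 (checkout): HEAD=feat@B [feat=B main=D]
After op 9 (merge): HEAD=feat@E [feat=E main=D]
After op 10 (branch): HEAD=feat@E [feat=E main=D topic=E]

Answer: A B D E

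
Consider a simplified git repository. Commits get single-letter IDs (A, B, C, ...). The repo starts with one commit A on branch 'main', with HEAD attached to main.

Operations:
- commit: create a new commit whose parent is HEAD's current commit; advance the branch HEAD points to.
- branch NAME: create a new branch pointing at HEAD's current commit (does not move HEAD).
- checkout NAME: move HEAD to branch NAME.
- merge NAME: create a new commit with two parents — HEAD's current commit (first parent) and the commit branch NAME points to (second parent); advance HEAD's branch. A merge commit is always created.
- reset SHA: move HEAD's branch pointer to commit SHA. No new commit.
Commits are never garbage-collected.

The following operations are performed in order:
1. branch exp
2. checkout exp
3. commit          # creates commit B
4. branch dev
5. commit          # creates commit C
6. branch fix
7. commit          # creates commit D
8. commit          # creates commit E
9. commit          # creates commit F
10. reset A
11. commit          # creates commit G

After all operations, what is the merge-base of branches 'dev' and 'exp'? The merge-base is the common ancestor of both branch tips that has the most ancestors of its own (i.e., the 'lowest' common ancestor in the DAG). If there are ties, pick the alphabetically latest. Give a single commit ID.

Answer: A

Derivation:
After op 1 (branch): HEAD=main@A [exp=A main=A]
After op 2 (checkout): HEAD=exp@A [exp=A main=A]
After op 3 (commit): HEAD=exp@B [exp=B main=A]
After op 4 (branch): HEAD=exp@B [dev=B exp=B main=A]
After op 5 (commit): HEAD=exp@C [dev=B exp=C main=A]
After op 6 (branch): HEAD=exp@C [dev=B exp=C fix=C main=A]
After op 7 (commit): HEAD=exp@D [dev=B exp=D fix=C main=A]
After op 8 (commit): HEAD=exp@E [dev=B exp=E fix=C main=A]
After op 9 (commit): HEAD=exp@F [dev=B exp=F fix=C main=A]
After op 10 (reset): HEAD=exp@A [dev=B exp=A fix=C main=A]
After op 11 (commit): HEAD=exp@G [dev=B exp=G fix=C main=A]
ancestors(dev=B): ['A', 'B']
ancestors(exp=G): ['A', 'G']
common: ['A']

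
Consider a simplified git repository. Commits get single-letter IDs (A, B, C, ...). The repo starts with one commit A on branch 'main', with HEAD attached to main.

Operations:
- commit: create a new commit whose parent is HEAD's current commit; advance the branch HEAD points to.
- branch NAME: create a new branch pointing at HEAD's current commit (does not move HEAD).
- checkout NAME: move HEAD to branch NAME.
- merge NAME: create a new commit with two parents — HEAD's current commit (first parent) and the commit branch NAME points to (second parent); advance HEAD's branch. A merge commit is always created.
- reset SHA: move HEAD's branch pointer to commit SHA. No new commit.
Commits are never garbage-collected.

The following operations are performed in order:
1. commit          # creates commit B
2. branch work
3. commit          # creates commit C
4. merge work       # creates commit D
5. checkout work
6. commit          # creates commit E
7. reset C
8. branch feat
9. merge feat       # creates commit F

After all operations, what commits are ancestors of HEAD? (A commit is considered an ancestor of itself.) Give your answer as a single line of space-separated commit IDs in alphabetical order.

Answer: A B C F

Derivation:
After op 1 (commit): HEAD=main@B [main=B]
After op 2 (branch): HEAD=main@B [main=B work=B]
After op 3 (commit): HEAD=main@C [main=C work=B]
After op 4 (merge): HEAD=main@D [main=D work=B]
After op 5 (checkout): HEAD=work@B [main=D work=B]
After op 6 (commit): HEAD=work@E [main=D work=E]
After op 7 (reset): HEAD=work@C [main=D work=C]
After op 8 (branch): HEAD=work@C [feat=C main=D work=C]
After op 9 (merge): HEAD=work@F [feat=C main=D work=F]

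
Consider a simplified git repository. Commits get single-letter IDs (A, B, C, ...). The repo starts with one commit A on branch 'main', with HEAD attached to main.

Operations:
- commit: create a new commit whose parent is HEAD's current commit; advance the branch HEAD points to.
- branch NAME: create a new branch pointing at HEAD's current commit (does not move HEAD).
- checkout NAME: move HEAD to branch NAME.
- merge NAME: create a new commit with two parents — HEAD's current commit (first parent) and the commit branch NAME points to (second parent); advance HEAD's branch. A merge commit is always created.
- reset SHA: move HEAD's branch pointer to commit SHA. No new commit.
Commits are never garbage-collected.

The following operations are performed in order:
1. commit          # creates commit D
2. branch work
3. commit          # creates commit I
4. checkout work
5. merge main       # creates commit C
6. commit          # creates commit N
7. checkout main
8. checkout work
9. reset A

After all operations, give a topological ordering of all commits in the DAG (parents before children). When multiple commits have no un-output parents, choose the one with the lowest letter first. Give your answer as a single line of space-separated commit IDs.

After op 1 (commit): HEAD=main@D [main=D]
After op 2 (branch): HEAD=main@D [main=D work=D]
After op 3 (commit): HEAD=main@I [main=I work=D]
After op 4 (checkout): HEAD=work@D [main=I work=D]
After op 5 (merge): HEAD=work@C [main=I work=C]
After op 6 (commit): HEAD=work@N [main=I work=N]
After op 7 (checkout): HEAD=main@I [main=I work=N]
After op 8 (checkout): HEAD=work@N [main=I work=N]
After op 9 (reset): HEAD=work@A [main=I work=A]
commit A: parents=[]
commit C: parents=['D', 'I']
commit D: parents=['A']
commit I: parents=['D']
commit N: parents=['C']

Answer: A D I C N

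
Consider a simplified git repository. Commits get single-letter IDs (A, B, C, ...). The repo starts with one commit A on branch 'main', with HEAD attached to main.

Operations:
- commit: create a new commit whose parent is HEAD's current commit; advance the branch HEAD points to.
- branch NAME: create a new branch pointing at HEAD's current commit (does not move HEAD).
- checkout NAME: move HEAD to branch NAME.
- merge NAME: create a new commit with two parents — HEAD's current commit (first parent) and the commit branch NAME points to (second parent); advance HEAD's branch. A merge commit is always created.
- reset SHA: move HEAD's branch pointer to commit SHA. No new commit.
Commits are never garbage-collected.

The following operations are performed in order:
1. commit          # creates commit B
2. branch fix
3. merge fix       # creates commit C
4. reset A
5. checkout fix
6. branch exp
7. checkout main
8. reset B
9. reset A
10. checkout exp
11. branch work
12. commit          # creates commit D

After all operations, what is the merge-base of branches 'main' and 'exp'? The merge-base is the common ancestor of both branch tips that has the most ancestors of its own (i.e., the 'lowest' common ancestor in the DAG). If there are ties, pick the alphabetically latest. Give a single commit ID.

Answer: A

Derivation:
After op 1 (commit): HEAD=main@B [main=B]
After op 2 (branch): HEAD=main@B [fix=B main=B]
After op 3 (merge): HEAD=main@C [fix=B main=C]
After op 4 (reset): HEAD=main@A [fix=B main=A]
After op 5 (checkout): HEAD=fix@B [fix=B main=A]
After op 6 (branch): HEAD=fix@B [exp=B fix=B main=A]
After op 7 (checkout): HEAD=main@A [exp=B fix=B main=A]
After op 8 (reset): HEAD=main@B [exp=B fix=B main=B]
After op 9 (reset): HEAD=main@A [exp=B fix=B main=A]
After op 10 (checkout): HEAD=exp@B [exp=B fix=B main=A]
After op 11 (branch): HEAD=exp@B [exp=B fix=B main=A work=B]
After op 12 (commit): HEAD=exp@D [exp=D fix=B main=A work=B]
ancestors(main=A): ['A']
ancestors(exp=D): ['A', 'B', 'D']
common: ['A']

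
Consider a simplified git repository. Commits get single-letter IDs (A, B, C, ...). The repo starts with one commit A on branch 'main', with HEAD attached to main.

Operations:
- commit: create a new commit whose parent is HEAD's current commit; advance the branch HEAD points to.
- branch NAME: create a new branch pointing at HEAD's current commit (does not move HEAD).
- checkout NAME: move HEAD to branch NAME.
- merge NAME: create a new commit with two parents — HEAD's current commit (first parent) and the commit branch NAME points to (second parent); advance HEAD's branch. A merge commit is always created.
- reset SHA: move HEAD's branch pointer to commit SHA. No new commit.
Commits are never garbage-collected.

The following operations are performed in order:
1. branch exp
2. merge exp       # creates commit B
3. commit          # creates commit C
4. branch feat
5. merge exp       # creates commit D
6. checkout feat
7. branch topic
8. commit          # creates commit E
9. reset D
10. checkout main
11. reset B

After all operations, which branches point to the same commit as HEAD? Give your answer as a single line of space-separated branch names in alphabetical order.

After op 1 (branch): HEAD=main@A [exp=A main=A]
After op 2 (merge): HEAD=main@B [exp=A main=B]
After op 3 (commit): HEAD=main@C [exp=A main=C]
After op 4 (branch): HEAD=main@C [exp=A feat=C main=C]
After op 5 (merge): HEAD=main@D [exp=A feat=C main=D]
After op 6 (checkout): HEAD=feat@C [exp=A feat=C main=D]
After op 7 (branch): HEAD=feat@C [exp=A feat=C main=D topic=C]
After op 8 (commit): HEAD=feat@E [exp=A feat=E main=D topic=C]
After op 9 (reset): HEAD=feat@D [exp=A feat=D main=D topic=C]
After op 10 (checkout): HEAD=main@D [exp=A feat=D main=D topic=C]
After op 11 (reset): HEAD=main@B [exp=A feat=D main=B topic=C]

Answer: main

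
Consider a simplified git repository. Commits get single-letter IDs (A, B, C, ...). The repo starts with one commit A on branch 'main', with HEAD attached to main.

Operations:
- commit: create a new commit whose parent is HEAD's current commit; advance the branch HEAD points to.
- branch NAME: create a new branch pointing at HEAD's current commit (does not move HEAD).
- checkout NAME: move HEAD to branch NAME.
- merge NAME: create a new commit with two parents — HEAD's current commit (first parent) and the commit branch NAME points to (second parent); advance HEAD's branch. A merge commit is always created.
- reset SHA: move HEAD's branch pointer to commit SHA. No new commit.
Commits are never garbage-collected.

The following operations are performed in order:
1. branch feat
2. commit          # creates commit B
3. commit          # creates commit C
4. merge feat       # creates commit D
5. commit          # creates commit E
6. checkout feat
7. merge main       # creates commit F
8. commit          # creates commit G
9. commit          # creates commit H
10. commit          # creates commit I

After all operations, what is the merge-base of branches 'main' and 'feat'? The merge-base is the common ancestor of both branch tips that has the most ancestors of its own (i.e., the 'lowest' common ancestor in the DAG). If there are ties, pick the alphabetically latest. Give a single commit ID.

Answer: E

Derivation:
After op 1 (branch): HEAD=main@A [feat=A main=A]
After op 2 (commit): HEAD=main@B [feat=A main=B]
After op 3 (commit): HEAD=main@C [feat=A main=C]
After op 4 (merge): HEAD=main@D [feat=A main=D]
After op 5 (commit): HEAD=main@E [feat=A main=E]
After op 6 (checkout): HEAD=feat@A [feat=A main=E]
After op 7 (merge): HEAD=feat@F [feat=F main=E]
After op 8 (commit): HEAD=feat@G [feat=G main=E]
After op 9 (commit): HEAD=feat@H [feat=H main=E]
After op 10 (commit): HEAD=feat@I [feat=I main=E]
ancestors(main=E): ['A', 'B', 'C', 'D', 'E']
ancestors(feat=I): ['A', 'B', 'C', 'D', 'E', 'F', 'G', 'H', 'I']
common: ['A', 'B', 'C', 'D', 'E']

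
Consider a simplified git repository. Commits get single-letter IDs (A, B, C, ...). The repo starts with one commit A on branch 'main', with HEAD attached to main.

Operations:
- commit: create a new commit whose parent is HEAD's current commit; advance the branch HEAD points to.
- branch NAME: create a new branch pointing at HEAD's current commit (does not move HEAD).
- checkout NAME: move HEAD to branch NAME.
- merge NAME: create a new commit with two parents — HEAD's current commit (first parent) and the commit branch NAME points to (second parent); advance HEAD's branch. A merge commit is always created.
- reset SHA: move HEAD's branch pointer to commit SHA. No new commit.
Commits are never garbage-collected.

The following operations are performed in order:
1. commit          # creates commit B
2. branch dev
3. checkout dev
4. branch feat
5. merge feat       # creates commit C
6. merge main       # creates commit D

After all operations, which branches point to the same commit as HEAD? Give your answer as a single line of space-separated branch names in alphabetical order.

Answer: dev

Derivation:
After op 1 (commit): HEAD=main@B [main=B]
After op 2 (branch): HEAD=main@B [dev=B main=B]
After op 3 (checkout): HEAD=dev@B [dev=B main=B]
After op 4 (branch): HEAD=dev@B [dev=B feat=B main=B]
After op 5 (merge): HEAD=dev@C [dev=C feat=B main=B]
After op 6 (merge): HEAD=dev@D [dev=D feat=B main=B]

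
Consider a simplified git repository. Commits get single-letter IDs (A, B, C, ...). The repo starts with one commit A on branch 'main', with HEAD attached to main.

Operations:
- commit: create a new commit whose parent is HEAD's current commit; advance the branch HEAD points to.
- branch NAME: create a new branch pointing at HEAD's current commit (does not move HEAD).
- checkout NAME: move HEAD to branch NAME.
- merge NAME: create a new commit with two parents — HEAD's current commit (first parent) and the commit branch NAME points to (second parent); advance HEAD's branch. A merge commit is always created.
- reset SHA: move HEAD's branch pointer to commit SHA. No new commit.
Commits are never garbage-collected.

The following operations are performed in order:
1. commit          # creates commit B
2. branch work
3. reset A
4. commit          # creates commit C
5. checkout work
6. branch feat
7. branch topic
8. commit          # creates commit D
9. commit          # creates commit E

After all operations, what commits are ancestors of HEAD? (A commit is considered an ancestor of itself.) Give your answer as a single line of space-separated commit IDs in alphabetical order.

Answer: A B D E

Derivation:
After op 1 (commit): HEAD=main@B [main=B]
After op 2 (branch): HEAD=main@B [main=B work=B]
After op 3 (reset): HEAD=main@A [main=A work=B]
After op 4 (commit): HEAD=main@C [main=C work=B]
After op 5 (checkout): HEAD=work@B [main=C work=B]
After op 6 (branch): HEAD=work@B [feat=B main=C work=B]
After op 7 (branch): HEAD=work@B [feat=B main=C topic=B work=B]
After op 8 (commit): HEAD=work@D [feat=B main=C topic=B work=D]
After op 9 (commit): HEAD=work@E [feat=B main=C topic=B work=E]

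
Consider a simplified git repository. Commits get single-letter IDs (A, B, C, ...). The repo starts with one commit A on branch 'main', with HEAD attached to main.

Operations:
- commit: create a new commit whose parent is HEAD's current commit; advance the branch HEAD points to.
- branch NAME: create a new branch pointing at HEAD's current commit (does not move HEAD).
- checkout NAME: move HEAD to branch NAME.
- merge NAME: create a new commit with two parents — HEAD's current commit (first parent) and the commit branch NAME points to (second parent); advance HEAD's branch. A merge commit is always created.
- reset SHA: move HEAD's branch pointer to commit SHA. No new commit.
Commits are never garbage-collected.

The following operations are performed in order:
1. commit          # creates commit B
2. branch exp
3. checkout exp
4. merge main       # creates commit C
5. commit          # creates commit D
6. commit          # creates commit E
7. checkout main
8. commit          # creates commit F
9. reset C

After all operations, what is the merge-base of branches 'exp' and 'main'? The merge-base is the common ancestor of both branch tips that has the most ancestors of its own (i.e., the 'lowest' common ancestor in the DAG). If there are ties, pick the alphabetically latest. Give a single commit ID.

After op 1 (commit): HEAD=main@B [main=B]
After op 2 (branch): HEAD=main@B [exp=B main=B]
After op 3 (checkout): HEAD=exp@B [exp=B main=B]
After op 4 (merge): HEAD=exp@C [exp=C main=B]
After op 5 (commit): HEAD=exp@D [exp=D main=B]
After op 6 (commit): HEAD=exp@E [exp=E main=B]
After op 7 (checkout): HEAD=main@B [exp=E main=B]
After op 8 (commit): HEAD=main@F [exp=E main=F]
After op 9 (reset): HEAD=main@C [exp=E main=C]
ancestors(exp=E): ['A', 'B', 'C', 'D', 'E']
ancestors(main=C): ['A', 'B', 'C']
common: ['A', 'B', 'C']

Answer: C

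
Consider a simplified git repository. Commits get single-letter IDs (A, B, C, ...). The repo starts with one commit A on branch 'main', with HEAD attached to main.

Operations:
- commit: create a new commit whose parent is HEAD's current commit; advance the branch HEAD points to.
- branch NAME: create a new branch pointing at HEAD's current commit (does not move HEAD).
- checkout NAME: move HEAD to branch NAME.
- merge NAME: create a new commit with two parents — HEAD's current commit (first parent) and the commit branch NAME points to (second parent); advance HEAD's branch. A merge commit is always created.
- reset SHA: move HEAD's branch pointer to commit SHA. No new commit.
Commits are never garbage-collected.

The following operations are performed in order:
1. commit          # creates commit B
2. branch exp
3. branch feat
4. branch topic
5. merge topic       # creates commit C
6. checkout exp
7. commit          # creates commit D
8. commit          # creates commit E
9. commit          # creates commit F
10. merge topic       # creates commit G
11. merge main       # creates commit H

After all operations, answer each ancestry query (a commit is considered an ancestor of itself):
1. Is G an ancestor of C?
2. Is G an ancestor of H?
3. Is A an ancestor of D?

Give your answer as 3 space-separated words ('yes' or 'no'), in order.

After op 1 (commit): HEAD=main@B [main=B]
After op 2 (branch): HEAD=main@B [exp=B main=B]
After op 3 (branch): HEAD=main@B [exp=B feat=B main=B]
After op 4 (branch): HEAD=main@B [exp=B feat=B main=B topic=B]
After op 5 (merge): HEAD=main@C [exp=B feat=B main=C topic=B]
After op 6 (checkout): HEAD=exp@B [exp=B feat=B main=C topic=B]
After op 7 (commit): HEAD=exp@D [exp=D feat=B main=C topic=B]
After op 8 (commit): HEAD=exp@E [exp=E feat=B main=C topic=B]
After op 9 (commit): HEAD=exp@F [exp=F feat=B main=C topic=B]
After op 10 (merge): HEAD=exp@G [exp=G feat=B main=C topic=B]
After op 11 (merge): HEAD=exp@H [exp=H feat=B main=C topic=B]
ancestors(C) = {A,B,C}; G in? no
ancestors(H) = {A,B,C,D,E,F,G,H}; G in? yes
ancestors(D) = {A,B,D}; A in? yes

Answer: no yes yes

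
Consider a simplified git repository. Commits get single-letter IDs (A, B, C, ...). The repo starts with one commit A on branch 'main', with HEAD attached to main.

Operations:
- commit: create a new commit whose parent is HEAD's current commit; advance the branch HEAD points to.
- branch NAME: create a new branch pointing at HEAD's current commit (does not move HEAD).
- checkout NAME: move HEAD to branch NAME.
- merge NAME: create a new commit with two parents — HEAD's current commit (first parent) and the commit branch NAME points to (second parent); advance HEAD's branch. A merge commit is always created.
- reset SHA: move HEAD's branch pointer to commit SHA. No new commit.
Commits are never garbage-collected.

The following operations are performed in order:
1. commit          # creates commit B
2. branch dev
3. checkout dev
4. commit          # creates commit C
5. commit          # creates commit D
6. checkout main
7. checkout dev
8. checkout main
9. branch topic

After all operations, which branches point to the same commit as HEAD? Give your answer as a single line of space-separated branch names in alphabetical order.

Answer: main topic

Derivation:
After op 1 (commit): HEAD=main@B [main=B]
After op 2 (branch): HEAD=main@B [dev=B main=B]
After op 3 (checkout): HEAD=dev@B [dev=B main=B]
After op 4 (commit): HEAD=dev@C [dev=C main=B]
After op 5 (commit): HEAD=dev@D [dev=D main=B]
After op 6 (checkout): HEAD=main@B [dev=D main=B]
After op 7 (checkout): HEAD=dev@D [dev=D main=B]
After op 8 (checkout): HEAD=main@B [dev=D main=B]
After op 9 (branch): HEAD=main@B [dev=D main=B topic=B]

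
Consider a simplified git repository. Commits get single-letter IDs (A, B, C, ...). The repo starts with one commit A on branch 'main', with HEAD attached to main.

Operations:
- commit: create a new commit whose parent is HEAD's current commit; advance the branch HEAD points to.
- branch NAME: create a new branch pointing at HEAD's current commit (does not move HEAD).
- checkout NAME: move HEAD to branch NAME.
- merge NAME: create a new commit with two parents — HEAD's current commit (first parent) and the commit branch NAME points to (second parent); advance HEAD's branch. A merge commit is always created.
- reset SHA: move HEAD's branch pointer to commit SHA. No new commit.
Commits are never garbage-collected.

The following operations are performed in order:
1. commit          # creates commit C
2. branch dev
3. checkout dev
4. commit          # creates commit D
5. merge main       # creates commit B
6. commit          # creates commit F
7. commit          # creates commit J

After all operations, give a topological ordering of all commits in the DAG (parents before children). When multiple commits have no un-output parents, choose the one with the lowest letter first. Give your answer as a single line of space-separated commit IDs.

Answer: A C D B F J

Derivation:
After op 1 (commit): HEAD=main@C [main=C]
After op 2 (branch): HEAD=main@C [dev=C main=C]
After op 3 (checkout): HEAD=dev@C [dev=C main=C]
After op 4 (commit): HEAD=dev@D [dev=D main=C]
After op 5 (merge): HEAD=dev@B [dev=B main=C]
After op 6 (commit): HEAD=dev@F [dev=F main=C]
After op 7 (commit): HEAD=dev@J [dev=J main=C]
commit A: parents=[]
commit B: parents=['D', 'C']
commit C: parents=['A']
commit D: parents=['C']
commit F: parents=['B']
commit J: parents=['F']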